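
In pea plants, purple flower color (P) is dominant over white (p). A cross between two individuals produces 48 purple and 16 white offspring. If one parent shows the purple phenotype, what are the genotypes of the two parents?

Observed offspring: 48 purple, 16 white
The observed ratio simplifies to 3:1. White (pp) offspring appear, so each parent must contribute one p allele. The parent stated to show purple carries P, so it is Pp. The other parent is then either Pp or pp: Pp × pp would give a 1:1 split, whereas Pp × Pp gives 3:1 — matching the data. So both parents are heterozygous (Pp × Pp).
Parent genotypes: Pp × Pp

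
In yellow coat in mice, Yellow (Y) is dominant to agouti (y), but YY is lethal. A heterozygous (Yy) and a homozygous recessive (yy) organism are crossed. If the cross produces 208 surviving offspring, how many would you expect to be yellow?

Cross: Yy × yy
Punnett square offspring (before lethality): 2 Yy, 2 yy
No YY offspring are produced in this cross.
yellow: 2 out of 4 → fraction 1/2
Expected count = 1/2 × 208 = 104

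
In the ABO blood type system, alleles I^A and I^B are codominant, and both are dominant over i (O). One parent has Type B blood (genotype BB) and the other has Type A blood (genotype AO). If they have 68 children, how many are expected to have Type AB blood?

Cross: BB × AO
Possible offspring genotypes: 2 AB, 2 BO
Blood type counts: 2 Type AB, 2 Type B
Probability of Type AB: 2/4 = 1/2
Expected count = 1/2 × 68 = 34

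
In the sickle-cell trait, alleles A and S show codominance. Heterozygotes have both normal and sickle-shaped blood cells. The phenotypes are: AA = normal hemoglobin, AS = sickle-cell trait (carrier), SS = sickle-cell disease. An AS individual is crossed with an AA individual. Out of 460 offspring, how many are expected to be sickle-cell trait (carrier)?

Punnett square for AS × AA:
Offspring genotypes: 2 AA, 2 AS
Phenotype counts: 2 normal hemoglobin, 2 sickle-cell trait (carrier)
sickle-cell trait (carrier): 2 out of 4 → fraction 1/2
Expected count = 1/2 × 460 = 230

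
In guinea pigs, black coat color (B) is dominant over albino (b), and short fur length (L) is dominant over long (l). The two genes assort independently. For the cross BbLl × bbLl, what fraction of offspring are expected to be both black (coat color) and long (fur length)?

Dihybrid cross BbLl × bbLl — consider each gene separately:
coat color: Bb × bb → 2 Bb, 2 bb → 2 B_ : 2 bb (out of 4)
fur length: Ll × Ll → 1 LL, 2 Ll, 1 ll → 3 L_ : 1 ll (out of 4)
Looking for: black (B_) and long (ll)
P(black) = 2/4, P(long) = 1/4
P(both) = 2/4 × 1/4 = 2/16 = 1/8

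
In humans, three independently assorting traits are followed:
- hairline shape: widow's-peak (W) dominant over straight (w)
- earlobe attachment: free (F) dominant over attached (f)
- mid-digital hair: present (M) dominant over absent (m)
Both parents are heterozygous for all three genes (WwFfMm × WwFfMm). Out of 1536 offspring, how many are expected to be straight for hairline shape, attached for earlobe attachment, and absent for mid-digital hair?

Trihybrid cross: WwFfMm × WwFfMm
Each trait segregates independently with a 3:1 phenotypic ratio, so each gene contributes 3/4 (dominant) or 1/4 (recessive).
Target: straight (hairline shape), attached (earlobe attachment), absent (mid-digital hair)
Probability = product of independent per-trait probabilities
= 1/4 × 1/4 × 1/4 = 1/64
Expected count = 1/64 × 1536 = 24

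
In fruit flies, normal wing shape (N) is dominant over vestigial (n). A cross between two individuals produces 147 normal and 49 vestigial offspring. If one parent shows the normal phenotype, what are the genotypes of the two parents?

Observed offspring: 147 normal, 49 vestigial
The observed ratio simplifies to 3:1. Vestigial (nn) offspring appear, so each parent must contribute one n allele. The parent stated to show normal carries N, so it is Nn. The other parent is then either Nn or nn: Nn × nn would give a 1:1 split, whereas Nn × Nn gives 3:1 — matching the data. So both parents are heterozygous (Nn × Nn).
Parent genotypes: Nn × Nn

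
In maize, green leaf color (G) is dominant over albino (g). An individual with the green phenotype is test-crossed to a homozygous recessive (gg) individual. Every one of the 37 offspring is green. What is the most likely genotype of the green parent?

Test cross: ? × gg
All offspring are green.
If the unknown parent were heterozygous (Gg), about half of 37 offspring would be albino; none are. The unknown parent is most likely homozygous dominant (GG).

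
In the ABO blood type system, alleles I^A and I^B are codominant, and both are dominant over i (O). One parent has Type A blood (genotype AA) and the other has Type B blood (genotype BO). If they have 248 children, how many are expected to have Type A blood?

Cross: AA × BO
Possible offspring genotypes: 2 AB, 2 AO
Blood type counts: 2 Type AB, 2 Type A
Probability of Type A: 2/4 = 1/2
Expected count = 1/2 × 248 = 124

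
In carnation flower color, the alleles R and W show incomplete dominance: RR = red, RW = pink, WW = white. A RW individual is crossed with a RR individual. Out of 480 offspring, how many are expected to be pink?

Punnett square for RW × RR:
Offspring genotypes: 2 RR, 2 RW
Phenotype counts: 2 red, 2 pink
pink: 2 out of 4 → fraction 1/2
Expected count = 1/2 × 480 = 240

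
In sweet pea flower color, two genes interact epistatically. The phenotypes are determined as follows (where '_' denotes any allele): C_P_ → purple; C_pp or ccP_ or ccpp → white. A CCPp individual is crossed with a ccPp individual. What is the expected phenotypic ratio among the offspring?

Cross: CCPp × ccPp — consider each gene separately:
C gene: CC × cc → 4 Cc → 4 C_ (out of 4)
P gene: Pp × Pp → 1 PP, 2 Pp, 1 pp → 3 P_ : 1 pp (out of 4)
Genotype classes (out of 4 × 4 = 16): C_P_ = 4×3 = 12; C_pp = 4×1 = 4
Apply the phenotype rules: C_P_ (12) → purple; C_pp (4) → white
Phenotype counts (out of 16): 12 purple, 4 white
Ratio: 3 purple : 1 white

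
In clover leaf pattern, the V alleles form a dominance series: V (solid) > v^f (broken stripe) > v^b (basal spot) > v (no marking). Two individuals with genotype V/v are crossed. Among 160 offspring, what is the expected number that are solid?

Cross: V/v × V/v
Allele dominance: V > v^f > v^b > v
Offspring genotypes: 1 V/V, 2 V/v, 1 v/v
Phenotype counts: 3 solid, 1 unmarked
solid: 3 out of 4 → fraction 3/4
Expected count = 3/4 × 160 = 120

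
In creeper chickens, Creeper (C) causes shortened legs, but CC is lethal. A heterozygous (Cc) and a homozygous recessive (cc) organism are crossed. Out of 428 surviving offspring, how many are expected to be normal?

Cross: Cc × cc
Punnett square offspring (before lethality): 2 Cc, 2 cc
No CC offspring are produced in this cross.
normal: 2 out of 4 → fraction 1/2
Expected count = 1/2 × 428 = 214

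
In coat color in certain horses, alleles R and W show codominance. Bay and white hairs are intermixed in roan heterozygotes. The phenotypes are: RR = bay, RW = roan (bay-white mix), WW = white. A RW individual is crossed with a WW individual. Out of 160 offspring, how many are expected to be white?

Punnett square for RW × WW:
Offspring genotypes: 2 RW, 2 WW
Phenotype counts: 2 roan (bay-white mix), 2 white
white: 2 out of 4 → fraction 1/2
Expected count = 1/2 × 160 = 80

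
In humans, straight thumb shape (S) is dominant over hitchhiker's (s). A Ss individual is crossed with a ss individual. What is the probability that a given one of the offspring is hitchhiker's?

Punnett square for Ss × ss:
Offspring genotypes: 2 Ss, 2 ss
straight: 2, hitchhiker's: 2
hitchhiker's: 2 out of 4
Probability: 2/4 = 1/2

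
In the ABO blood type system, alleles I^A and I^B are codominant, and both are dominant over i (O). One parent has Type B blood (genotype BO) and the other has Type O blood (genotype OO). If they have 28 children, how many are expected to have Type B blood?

Cross: BO × OO
Possible offspring genotypes: 2 BO, 2 OO
Blood type counts: 2 Type B, 2 Type O
Probability of Type B: 2/4 = 1/2
Expected count = 1/2 × 28 = 14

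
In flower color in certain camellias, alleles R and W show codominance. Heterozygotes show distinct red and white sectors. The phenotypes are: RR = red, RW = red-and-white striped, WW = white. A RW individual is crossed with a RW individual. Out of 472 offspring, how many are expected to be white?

Punnett square for RW × RW:
Offspring genotypes: 1 RR, 2 RW, 1 WW
Phenotype counts: 1 red, 2 red-and-white striped, 1 white
white: 1 out of 4 → fraction 1/4
Expected count = 1/4 × 472 = 118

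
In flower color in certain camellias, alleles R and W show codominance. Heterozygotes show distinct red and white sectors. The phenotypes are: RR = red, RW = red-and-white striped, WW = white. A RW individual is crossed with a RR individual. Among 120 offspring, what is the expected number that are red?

Punnett square for RW × RR:
Offspring genotypes: 2 RR, 2 RW
Phenotype counts: 2 red, 2 red-and-white striped
red: 2 out of 4 → fraction 1/2
Expected count = 1/2 × 120 = 60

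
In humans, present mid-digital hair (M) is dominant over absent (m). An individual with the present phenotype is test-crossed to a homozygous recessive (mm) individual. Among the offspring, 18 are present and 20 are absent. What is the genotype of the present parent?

Test cross: ? × mm
Offspring: 18 present, 20 absent — approximately 1:1.
A 1:1 ratio in a test cross indicates the unknown parent is heterozygous (Mm).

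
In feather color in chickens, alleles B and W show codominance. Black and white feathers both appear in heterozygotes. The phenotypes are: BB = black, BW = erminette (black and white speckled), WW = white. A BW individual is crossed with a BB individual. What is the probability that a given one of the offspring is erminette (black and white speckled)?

Punnett square for BW × BB:
Offspring genotypes: 2 BB, 2 BW
Phenotype counts: 2 black, 2 erminette (black and white speckled)
erminette (black and white speckled): 2 out of 4
Probability: 2/4 = 1/2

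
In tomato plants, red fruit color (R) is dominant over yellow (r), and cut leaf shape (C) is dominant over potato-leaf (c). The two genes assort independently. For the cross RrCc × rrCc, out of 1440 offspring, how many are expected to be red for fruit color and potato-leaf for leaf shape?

Dihybrid cross RrCc × rrCc — consider each gene separately:
fruit color: Rr × rr → 2 Rr, 2 rr → 2 R_ : 2 rr (out of 4)
leaf shape: Cc × Cc → 1 CC, 2 Cc, 1 cc → 3 C_ : 1 cc (out of 4)
Looking for: red (R_) and potato-leaf (cc)
P(red) = 2/4, P(potato-leaf) = 1/4
P(both) = 2/4 × 1/4 = 2/16 = 1/8
Expected count = 1/8 × 1440 = 180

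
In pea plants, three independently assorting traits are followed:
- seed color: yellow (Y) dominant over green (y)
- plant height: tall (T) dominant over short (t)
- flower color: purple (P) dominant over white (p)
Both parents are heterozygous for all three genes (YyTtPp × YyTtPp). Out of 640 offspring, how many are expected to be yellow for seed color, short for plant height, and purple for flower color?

Trihybrid cross: YyTtPp × YyTtPp
Each trait segregates independently with a 3:1 phenotypic ratio, so each gene contributes 3/4 (dominant) or 1/4 (recessive).
Target: yellow (seed color), short (plant height), purple (flower color)
Probability = product of independent per-trait probabilities
= 3/4 × 1/4 × 3/4 = 9/64
Expected count = 9/64 × 640 = 90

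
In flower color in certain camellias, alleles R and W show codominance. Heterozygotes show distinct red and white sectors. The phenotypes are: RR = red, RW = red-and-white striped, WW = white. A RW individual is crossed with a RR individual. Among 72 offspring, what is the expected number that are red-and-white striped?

Punnett square for RW × RR:
Offspring genotypes: 2 RR, 2 RW
Phenotype counts: 2 red, 2 red-and-white striped
red-and-white striped: 2 out of 4 → fraction 1/2
Expected count = 1/2 × 72 = 36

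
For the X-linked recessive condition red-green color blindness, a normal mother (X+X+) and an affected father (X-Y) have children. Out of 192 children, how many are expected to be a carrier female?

Cross: X+X+ × X-Y
Offspring: 2 X+X-, 2 X+Y
Probability of a carrier female: 2/4 = 1/2
Expected count = 1/2 × 192 = 96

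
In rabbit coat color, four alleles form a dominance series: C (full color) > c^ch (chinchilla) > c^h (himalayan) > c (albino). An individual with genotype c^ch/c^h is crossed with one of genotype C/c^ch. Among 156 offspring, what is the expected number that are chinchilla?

Cross: c^ch/c^h × C/c^ch
Allele dominance: C > c^ch > c^h > c
Offspring genotypes: 1 C/c^ch, 1 c^ch/c^ch, 1 C/c^h, 1 c^ch/c^h
Phenotype counts: 2 full color, 2 chinchilla
chinchilla: 2 out of 4 → fraction 1/2
Expected count = 1/2 × 156 = 78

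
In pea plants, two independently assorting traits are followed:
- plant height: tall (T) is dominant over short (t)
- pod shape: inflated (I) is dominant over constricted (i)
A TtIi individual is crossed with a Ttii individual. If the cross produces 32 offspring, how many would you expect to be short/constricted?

Dihybrid cross TtIi × Ttii — consider each gene separately:
plant height: Tt × Tt → 1 TT, 2 Tt, 1 tt → 3 T_ : 1 tt (out of 4)
pod shape: Ii × ii → 2 Ii, 2 ii → 2 I_ : 2 ii (out of 4)
Combine (counts out of 4 × 4 = 16): tall/inflated (T_I_) = 3×2 = 6; tall/constricted (T_ii) = 3×2 = 6; short/inflated (ttI_) = 1×2 = 2; short/constricted (ttii) = 1×2 = 2
Phenotype counts (out of 16): 6 tall/inflated, 6 tall/constricted, 2 short/inflated, 2 short/constricted
short/constricted: 2 out of 16 → fraction 1/8
Expected count = 1/8 × 32 = 4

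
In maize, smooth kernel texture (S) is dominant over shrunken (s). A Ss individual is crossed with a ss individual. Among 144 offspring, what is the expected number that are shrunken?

Punnett square for Ss × ss:
Offspring genotypes: 2 Ss, 2 ss
smooth: 2, shrunken: 2
shrunken: 2 out of 4 → fraction 1/2
Expected count = 1/2 × 144 = 72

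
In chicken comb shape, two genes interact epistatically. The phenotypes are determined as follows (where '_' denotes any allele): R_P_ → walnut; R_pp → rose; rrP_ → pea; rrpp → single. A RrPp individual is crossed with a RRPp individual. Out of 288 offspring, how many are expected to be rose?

Cross: RrPp × RRPp — consider each gene separately:
R gene: Rr × RR → 2 RR, 2 Rr → 4 R_ (out of 4)
P gene: Pp × Pp → 1 PP, 2 Pp, 1 pp → 3 P_ : 1 pp (out of 4)
Genotype classes (out of 4 × 4 = 16): R_P_ = 4×3 = 12; R_pp = 4×1 = 4
Apply the phenotype rules: R_P_ (12) → walnut; R_pp (4) → rose
Phenotype counts (out of 16): 12 walnut, 4 rose
rose: 4 out of 16 → fraction 1/4
Expected count = 1/4 × 288 = 72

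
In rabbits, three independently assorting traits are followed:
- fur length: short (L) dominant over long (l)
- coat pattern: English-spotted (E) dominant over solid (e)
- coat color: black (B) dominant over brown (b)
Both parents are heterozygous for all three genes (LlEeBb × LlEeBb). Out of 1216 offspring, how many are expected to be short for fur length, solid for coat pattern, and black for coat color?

Trihybrid cross: LlEeBb × LlEeBb
Each trait segregates independently with a 3:1 phenotypic ratio, so each gene contributes 3/4 (dominant) or 1/4 (recessive).
Target: short (fur length), solid (coat pattern), black (coat color)
Probability = product of independent per-trait probabilities
= 3/4 × 1/4 × 3/4 = 9/64
Expected count = 9/64 × 1216 = 171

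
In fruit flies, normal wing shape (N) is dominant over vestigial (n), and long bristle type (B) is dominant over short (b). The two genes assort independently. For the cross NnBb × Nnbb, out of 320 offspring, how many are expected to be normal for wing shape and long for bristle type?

Dihybrid cross NnBb × Nnbb — consider each gene separately:
wing shape: Nn × Nn → 1 NN, 2 Nn, 1 nn → 3 N_ : 1 nn (out of 4)
bristle type: Bb × bb → 2 Bb, 2 bb → 2 B_ : 2 bb (out of 4)
Looking for: normal (N_) and long (B_)
P(normal) = 3/4, P(long) = 2/4
P(both) = 3/4 × 2/4 = 6/16 = 3/8
Expected count = 3/8 × 320 = 120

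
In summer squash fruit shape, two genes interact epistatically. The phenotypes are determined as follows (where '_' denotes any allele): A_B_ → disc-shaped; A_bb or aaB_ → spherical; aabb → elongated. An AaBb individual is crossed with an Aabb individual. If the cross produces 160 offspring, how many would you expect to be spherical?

Cross: AaBb × Aabb — consider each gene separately:
A gene: Aa × Aa → 1 AA, 2 Aa, 1 aa → 3 A_ : 1 aa (out of 4)
B gene: Bb × bb → 2 Bb, 2 bb → 2 B_ : 2 bb (out of 4)
Genotype classes (out of 4 × 4 = 16): A_B_ = 3×2 = 6; A_bb = 3×2 = 6; aaB_ = 1×2 = 2; aabb = 1×2 = 2
Apply the phenotype rules: A_B_ (6) → disc-shaped; A_bb (6) + aaB_ (2) → spherical; aabb (2) → elongated
Phenotype counts (out of 16): 6 disc-shaped, 8 spherical, 2 elongated
spherical: 8 out of 16 → fraction 1/2
Expected count = 1/2 × 160 = 80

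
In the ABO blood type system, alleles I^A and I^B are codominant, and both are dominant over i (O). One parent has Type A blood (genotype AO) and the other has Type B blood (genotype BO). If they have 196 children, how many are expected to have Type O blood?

Cross: AO × BO
Possible offspring genotypes: 1 AB, 1 AO, 1 BO, 1 OO
Blood type counts: 1 Type AB, 1 Type A, 1 Type B, 1 Type O
Probability of Type O: 1/4
Expected count = 1/4 × 196 = 49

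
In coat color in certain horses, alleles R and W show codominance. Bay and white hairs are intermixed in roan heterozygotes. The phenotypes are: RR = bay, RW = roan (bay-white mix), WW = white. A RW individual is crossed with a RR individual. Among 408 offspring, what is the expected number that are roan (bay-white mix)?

Punnett square for RW × RR:
Offspring genotypes: 2 RR, 2 RW
Phenotype counts: 2 bay, 2 roan (bay-white mix)
roan (bay-white mix): 2 out of 4 → fraction 1/2
Expected count = 1/2 × 408 = 204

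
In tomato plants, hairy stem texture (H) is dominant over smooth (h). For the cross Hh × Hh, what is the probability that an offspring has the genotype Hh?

Punnett square for Hh × Hh:
Offspring genotypes: 1 HH, 2 Hh, 1 hh
Total offspring: 4
Count with target: 2
Probability: 2/4 = 1/2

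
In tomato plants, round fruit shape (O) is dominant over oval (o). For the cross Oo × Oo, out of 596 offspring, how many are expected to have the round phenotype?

Punnett square for Oo × Oo:
Offspring genotypes: 1 OO, 2 Oo, 1 oo
Total offspring: 4
Count with target: 3
Probability: 3/4
Expected count = 3/4 × 596 = 447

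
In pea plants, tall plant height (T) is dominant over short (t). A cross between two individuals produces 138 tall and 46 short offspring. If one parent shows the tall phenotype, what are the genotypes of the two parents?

Observed offspring: 138 tall, 46 short
The observed ratio simplifies to 3:1. Short (tt) offspring appear, so each parent must contribute one t allele. The parent stated to show tall carries T, so it is Tt. The other parent is then either Tt or tt: Tt × tt would give a 1:1 split, whereas Tt × Tt gives 3:1 — matching the data. So both parents are heterozygous (Tt × Tt).
Parent genotypes: Tt × Tt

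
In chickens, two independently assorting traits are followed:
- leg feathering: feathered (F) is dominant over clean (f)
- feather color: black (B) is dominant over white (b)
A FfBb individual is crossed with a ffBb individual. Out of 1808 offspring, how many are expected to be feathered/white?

Dihybrid cross FfBb × ffBb — consider each gene separately:
leg feathering: Ff × ff → 2 Ff, 2 ff → 2 F_ : 2 ff (out of 4)
feather color: Bb × Bb → 1 BB, 2 Bb, 1 bb → 3 B_ : 1 bb (out of 4)
Combine (counts out of 4 × 4 = 16): feathered/black (F_B_) = 2×3 = 6; feathered/white (F_bb) = 2×1 = 2; clean/black (ffB_) = 2×3 = 6; clean/white (ffbb) = 2×1 = 2
Phenotype counts (out of 16): 6 feathered/black, 2 feathered/white, 6 clean/black, 2 clean/white
feathered/white: 2 out of 16 → fraction 1/8
Expected count = 1/8 × 1808 = 226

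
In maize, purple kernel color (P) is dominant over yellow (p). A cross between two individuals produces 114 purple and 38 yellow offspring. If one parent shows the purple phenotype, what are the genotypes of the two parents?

Observed offspring: 114 purple, 38 yellow
The observed ratio simplifies to 3:1. Yellow (pp) offspring appear, so each parent must contribute one p allele. The parent stated to show purple carries P, so it is Pp. The other parent is then either Pp or pp: Pp × pp would give a 1:1 split, whereas Pp × Pp gives 3:1 — matching the data. So both parents are heterozygous (Pp × Pp).
Parent genotypes: Pp × Pp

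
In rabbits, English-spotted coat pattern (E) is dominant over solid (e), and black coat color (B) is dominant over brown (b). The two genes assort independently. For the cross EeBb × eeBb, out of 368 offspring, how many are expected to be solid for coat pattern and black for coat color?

Dihybrid cross EeBb × eeBb — consider each gene separately:
coat pattern: Ee × ee → 2 Ee, 2 ee → 2 E_ : 2 ee (out of 4)
coat color: Bb × Bb → 1 BB, 2 Bb, 1 bb → 3 B_ : 1 bb (out of 4)
Looking for: solid (ee) and black (B_)
P(solid) = 2/4, P(black) = 3/4
P(both) = 2/4 × 3/4 = 6/16 = 3/8
Expected count = 3/8 × 368 = 138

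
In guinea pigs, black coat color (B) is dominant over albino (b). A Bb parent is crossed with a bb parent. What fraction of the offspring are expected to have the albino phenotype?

Punnett square for Bb × bb:
Offspring genotypes: 2 Bb, 2 bb
Total offspring: 4
Count with target: 2
Probability: 2/4 = 1/2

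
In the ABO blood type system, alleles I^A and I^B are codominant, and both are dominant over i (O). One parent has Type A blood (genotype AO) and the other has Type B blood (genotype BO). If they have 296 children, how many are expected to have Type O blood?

Cross: AO × BO
Possible offspring genotypes: 1 AB, 1 AO, 1 BO, 1 OO
Blood type counts: 1 Type AB, 1 Type A, 1 Type B, 1 Type O
Probability of Type O: 1/4
Expected count = 1/4 × 296 = 74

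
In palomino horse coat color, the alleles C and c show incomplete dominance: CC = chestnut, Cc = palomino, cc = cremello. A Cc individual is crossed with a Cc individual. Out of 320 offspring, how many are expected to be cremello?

Punnett square for Cc × Cc:
Offspring genotypes: 1 CC, 2 Cc, 1 cc
Phenotype counts: 1 chestnut, 2 palomino, 1 cremello
cremello: 1 out of 4 → fraction 1/4
Expected count = 1/4 × 320 = 80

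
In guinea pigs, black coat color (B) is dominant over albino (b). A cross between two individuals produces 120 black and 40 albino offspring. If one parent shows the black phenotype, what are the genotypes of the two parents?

Observed offspring: 120 black, 40 albino
The observed ratio simplifies to 3:1. Albino (bb) offspring appear, so each parent must contribute one b allele. The parent stated to show black carries B, so it is Bb. The other parent is then either Bb or bb: Bb × bb would give a 1:1 split, whereas Bb × Bb gives 3:1 — matching the data. So both parents are heterozygous (Bb × Bb).
Parent genotypes: Bb × Bb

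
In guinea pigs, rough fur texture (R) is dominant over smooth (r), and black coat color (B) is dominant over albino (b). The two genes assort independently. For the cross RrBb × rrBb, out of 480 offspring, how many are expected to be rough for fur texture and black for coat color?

Dihybrid cross RrBb × rrBb — consider each gene separately:
fur texture: Rr × rr → 2 Rr, 2 rr → 2 R_ : 2 rr (out of 4)
coat color: Bb × Bb → 1 BB, 2 Bb, 1 bb → 3 B_ : 1 bb (out of 4)
Looking for: rough (R_) and black (B_)
P(rough) = 2/4, P(black) = 3/4
P(both) = 2/4 × 3/4 = 6/16 = 3/8
Expected count = 3/8 × 480 = 180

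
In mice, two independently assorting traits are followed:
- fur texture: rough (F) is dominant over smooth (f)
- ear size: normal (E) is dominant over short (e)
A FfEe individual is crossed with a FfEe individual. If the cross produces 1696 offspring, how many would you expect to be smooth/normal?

Dihybrid cross FfEe × FfEe — consider each gene separately:
fur texture: Ff × Ff → 1 FF, 2 Ff, 1 ff → 3 F_ : 1 ff (out of 4)
ear size: Ee × Ee → 1 EE, 2 Ee, 1 ee → 3 E_ : 1 ee (out of 4)
Combine (counts out of 4 × 4 = 16): rough/normal (F_E_) = 3×3 = 9; rough/short (F_ee) = 3×1 = 3; smooth/normal (ffE_) = 1×3 = 3; smooth/short (ffee) = 1×1 = 1
Phenotype counts (out of 16): 9 rough/normal, 3 rough/short, 3 smooth/normal, 1 smooth/short
smooth/normal: 3 out of 16 → fraction 3/16
Expected count = 3/16 × 1696 = 318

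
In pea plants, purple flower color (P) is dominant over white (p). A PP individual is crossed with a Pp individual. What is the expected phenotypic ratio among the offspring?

Punnett square for PP × Pp:
Offspring genotypes: 2 PP, 2 Pp
purple: 4, white: 0
Ratio: all purple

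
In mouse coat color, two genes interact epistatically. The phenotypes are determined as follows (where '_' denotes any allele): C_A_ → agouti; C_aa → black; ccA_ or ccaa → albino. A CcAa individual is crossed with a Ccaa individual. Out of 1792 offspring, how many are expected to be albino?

Cross: CcAa × Ccaa — consider each gene separately:
C gene: Cc × Cc → 1 CC, 2 Cc, 1 cc → 3 C_ : 1 cc (out of 4)
A gene: Aa × aa → 2 Aa, 2 aa → 2 A_ : 2 aa (out of 4)
Genotype classes (out of 4 × 4 = 16): C_A_ = 3×2 = 6; C_aa = 3×2 = 6; ccA_ = 1×2 = 2; ccaa = 1×2 = 2
Apply the phenotype rules: C_A_ (6) → agouti; C_aa (6) → black; ccA_ (2) + ccaa (2) → albino
Phenotype counts (out of 16): 6 agouti, 6 black, 4 albino
albino: 4 out of 16 → fraction 1/4
Expected count = 1/4 × 1792 = 448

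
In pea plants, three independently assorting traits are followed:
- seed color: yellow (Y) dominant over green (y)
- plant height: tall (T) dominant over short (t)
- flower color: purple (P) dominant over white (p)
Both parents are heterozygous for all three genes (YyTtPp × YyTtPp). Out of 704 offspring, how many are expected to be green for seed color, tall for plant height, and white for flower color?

Trihybrid cross: YyTtPp × YyTtPp
Each trait segregates independently with a 3:1 phenotypic ratio, so each gene contributes 3/4 (dominant) or 1/4 (recessive).
Target: green (seed color), tall (plant height), white (flower color)
Probability = product of independent per-trait probabilities
= 1/4 × 3/4 × 1/4 = 3/64
Expected count = 3/64 × 704 = 33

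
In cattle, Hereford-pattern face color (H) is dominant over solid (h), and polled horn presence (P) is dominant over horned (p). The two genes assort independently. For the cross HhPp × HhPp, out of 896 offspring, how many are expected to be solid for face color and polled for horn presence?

Dihybrid cross HhPp × HhPp — consider each gene separately:
face color: Hh × Hh → 1 HH, 2 Hh, 1 hh → 3 H_ : 1 hh (out of 4)
horn presence: Pp × Pp → 1 PP, 2 Pp, 1 pp → 3 P_ : 1 pp (out of 4)
Looking for: solid (hh) and polled (P_)
P(solid) = 1/4, P(polled) = 3/4
P(both) = 1/4 × 3/4 = 3/16
Expected count = 3/16 × 896 = 168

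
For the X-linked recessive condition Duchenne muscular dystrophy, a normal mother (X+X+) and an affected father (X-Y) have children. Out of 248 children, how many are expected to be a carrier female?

Cross: X+X+ × X-Y
Offspring: 2 X+X-, 2 X+Y
Probability of a carrier female: 2/4 = 1/2
Expected count = 1/2 × 248 = 124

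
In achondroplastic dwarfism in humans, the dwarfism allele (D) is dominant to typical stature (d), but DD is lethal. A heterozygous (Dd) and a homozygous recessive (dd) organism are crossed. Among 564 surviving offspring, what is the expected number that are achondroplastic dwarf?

Cross: Dd × dd
Punnett square offspring (before lethality): 2 Dd, 2 dd
No DD offspring are produced in this cross.
achondroplastic dwarf: 2 out of 4 → fraction 1/2
Expected count = 1/2 × 564 = 282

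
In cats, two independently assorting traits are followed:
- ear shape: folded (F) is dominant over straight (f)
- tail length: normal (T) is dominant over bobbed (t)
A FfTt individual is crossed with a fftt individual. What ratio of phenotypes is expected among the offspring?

Dihybrid cross FfTt × fftt — consider each gene separately:
ear shape: Ff × ff → 2 Ff, 2 ff → 2 F_ : 2 ff (out of 4)
tail length: Tt × tt → 2 Tt, 2 tt → 2 T_ : 2 tt (out of 4)
Combine (counts out of 4 × 4 = 16): folded/normal (F_T_) = 2×2 = 4; folded/bobbed (F_tt) = 2×2 = 4; straight/normal (ffT_) = 2×2 = 4; straight/bobbed (fftt) = 2×2 = 4
Phenotype counts (out of 16): 4 folded/normal, 4 folded/bobbed, 4 straight/normal, 4 straight/bobbed
Ratio: 1 folded/normal : 1 folded/bobbed : 1 straight/normal : 1 straight/bobbed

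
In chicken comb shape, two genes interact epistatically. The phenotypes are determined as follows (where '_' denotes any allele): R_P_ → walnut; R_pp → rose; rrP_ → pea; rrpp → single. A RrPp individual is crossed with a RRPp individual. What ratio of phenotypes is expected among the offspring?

Cross: RrPp × RRPp — consider each gene separately:
R gene: Rr × RR → 2 RR, 2 Rr → 4 R_ (out of 4)
P gene: Pp × Pp → 1 PP, 2 Pp, 1 pp → 3 P_ : 1 pp (out of 4)
Genotype classes (out of 4 × 4 = 16): R_P_ = 4×3 = 12; R_pp = 4×1 = 4
Apply the phenotype rules: R_P_ (12) → walnut; R_pp (4) → rose
Phenotype counts (out of 16): 12 walnut, 4 rose
Ratio: 3 walnut : 1 rose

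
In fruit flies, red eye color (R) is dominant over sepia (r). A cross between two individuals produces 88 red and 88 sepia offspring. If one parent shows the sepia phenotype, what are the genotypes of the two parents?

Observed offspring: 88 red, 88 sepia
The observed ratio simplifies to 1:1. One parent shows sepia, so its genotype must be rr. A 1:1 offspring split requires the other parent to be heterozygous (Rr).
Parent genotypes: rr × Rr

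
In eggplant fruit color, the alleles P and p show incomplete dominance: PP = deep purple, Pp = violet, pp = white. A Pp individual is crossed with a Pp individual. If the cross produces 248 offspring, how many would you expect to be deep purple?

Punnett square for Pp × Pp:
Offspring genotypes: 1 PP, 2 Pp, 1 pp
Phenotype counts: 1 deep purple, 2 violet, 1 white
deep purple: 1 out of 4 → fraction 1/4
Expected count = 1/4 × 248 = 62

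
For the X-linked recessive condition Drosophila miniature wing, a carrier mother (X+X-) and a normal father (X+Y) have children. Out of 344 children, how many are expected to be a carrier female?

Cross: X+X- × X+Y
Offspring: 1 X+X+, 1 X+Y, 1 X+X-, 1 X-Y
Probability of a carrier female: 1/4
Expected count = 1/4 × 344 = 86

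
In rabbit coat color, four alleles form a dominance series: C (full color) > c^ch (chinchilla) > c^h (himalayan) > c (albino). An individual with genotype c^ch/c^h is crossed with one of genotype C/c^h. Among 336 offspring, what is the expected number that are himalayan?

Cross: c^ch/c^h × C/c^h
Allele dominance: C > c^ch > c^h > c
Offspring genotypes: 1 C/c^ch, 1 c^ch/c^h, 1 C/c^h, 1 c^h/c^h
Phenotype counts: 2 full color, 1 chinchilla, 1 himalayan
himalayan: 1 out of 4 → fraction 1/4
Expected count = 1/4 × 336 = 84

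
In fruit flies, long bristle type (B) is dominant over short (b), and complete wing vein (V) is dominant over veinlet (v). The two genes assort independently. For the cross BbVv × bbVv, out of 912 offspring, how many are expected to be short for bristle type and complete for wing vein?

Dihybrid cross BbVv × bbVv — consider each gene separately:
bristle type: Bb × bb → 2 Bb, 2 bb → 2 B_ : 2 bb (out of 4)
wing vein: Vv × Vv → 1 VV, 2 Vv, 1 vv → 3 V_ : 1 vv (out of 4)
Looking for: short (bb) and complete (V_)
P(short) = 2/4, P(complete) = 3/4
P(both) = 2/4 × 3/4 = 6/16 = 3/8
Expected count = 3/8 × 912 = 342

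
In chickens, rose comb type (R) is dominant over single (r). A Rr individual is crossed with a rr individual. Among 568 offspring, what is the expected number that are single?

Punnett square for Rr × rr:
Offspring genotypes: 2 Rr, 2 rr
rose: 2, single: 2
single: 2 out of 4 → fraction 1/2
Expected count = 1/2 × 568 = 284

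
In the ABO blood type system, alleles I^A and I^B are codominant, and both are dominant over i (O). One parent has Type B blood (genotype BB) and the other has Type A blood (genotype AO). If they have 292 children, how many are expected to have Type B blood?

Cross: BB × AO
Possible offspring genotypes: 2 AB, 2 BO
Blood type counts: 2 Type AB, 2 Type B
Probability of Type B: 2/4 = 1/2
Expected count = 1/2 × 292 = 146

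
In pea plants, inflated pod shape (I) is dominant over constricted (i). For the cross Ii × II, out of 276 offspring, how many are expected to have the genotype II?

Punnett square for Ii × II:
Offspring genotypes: 2 II, 2 Ii
Total offspring: 4
Count with target: 2
Probability: 2/4 = 1/2
Expected count = 1/2 × 276 = 138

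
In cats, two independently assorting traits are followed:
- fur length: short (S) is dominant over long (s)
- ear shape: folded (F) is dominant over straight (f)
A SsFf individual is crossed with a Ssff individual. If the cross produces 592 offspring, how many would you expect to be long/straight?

Dihybrid cross SsFf × Ssff — consider each gene separately:
fur length: Ss × Ss → 1 SS, 2 Ss, 1 ss → 3 S_ : 1 ss (out of 4)
ear shape: Ff × ff → 2 Ff, 2 ff → 2 F_ : 2 ff (out of 4)
Combine (counts out of 4 × 4 = 16): short/folded (S_F_) = 3×2 = 6; short/straight (S_ff) = 3×2 = 6; long/folded (ssF_) = 1×2 = 2; long/straight (ssff) = 1×2 = 2
Phenotype counts (out of 16): 6 short/folded, 6 short/straight, 2 long/folded, 2 long/straight
long/straight: 2 out of 16 → fraction 1/8
Expected count = 1/8 × 592 = 74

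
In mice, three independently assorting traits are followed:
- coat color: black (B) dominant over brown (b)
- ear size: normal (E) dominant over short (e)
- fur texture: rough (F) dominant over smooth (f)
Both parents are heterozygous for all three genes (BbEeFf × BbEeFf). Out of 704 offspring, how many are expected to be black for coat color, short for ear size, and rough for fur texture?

Trihybrid cross: BbEeFf × BbEeFf
Each trait segregates independently with a 3:1 phenotypic ratio, so each gene contributes 3/4 (dominant) or 1/4 (recessive).
Target: black (coat color), short (ear size), rough (fur texture)
Probability = product of independent per-trait probabilities
= 3/4 × 1/4 × 3/4 = 9/64
Expected count = 9/64 × 704 = 99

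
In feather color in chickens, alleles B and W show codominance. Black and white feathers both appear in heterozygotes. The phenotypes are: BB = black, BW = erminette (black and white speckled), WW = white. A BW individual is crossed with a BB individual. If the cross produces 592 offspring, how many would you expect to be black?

Punnett square for BW × BB:
Offspring genotypes: 2 BB, 2 BW
Phenotype counts: 2 black, 2 erminette (black and white speckled)
black: 2 out of 4 → fraction 1/2
Expected count = 1/2 × 592 = 296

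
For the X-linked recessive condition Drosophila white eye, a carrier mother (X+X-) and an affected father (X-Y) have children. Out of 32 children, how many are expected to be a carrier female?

Cross: X+X- × X-Y
Offspring: 1 X+X-, 1 X+Y, 1 X-X-, 1 X-Y
Probability of a carrier female: 1/4
Expected count = 1/4 × 32 = 8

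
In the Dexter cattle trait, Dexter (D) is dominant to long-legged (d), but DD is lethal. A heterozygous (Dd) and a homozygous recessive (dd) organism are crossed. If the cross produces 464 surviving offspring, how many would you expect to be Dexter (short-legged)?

Cross: Dd × dd
Punnett square offspring (before lethality): 2 Dd, 2 dd
No DD offspring are produced in this cross.
Dexter (short-legged): 2 out of 4 → fraction 1/2
Expected count = 1/2 × 464 = 232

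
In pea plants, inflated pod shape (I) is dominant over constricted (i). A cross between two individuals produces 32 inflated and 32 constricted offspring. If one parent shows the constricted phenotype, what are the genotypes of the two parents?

Observed offspring: 32 inflated, 32 constricted
The observed ratio simplifies to 1:1. One parent shows constricted, so its genotype must be ii. A 1:1 offspring split requires the other parent to be heterozygous (Ii).
Parent genotypes: ii × Ii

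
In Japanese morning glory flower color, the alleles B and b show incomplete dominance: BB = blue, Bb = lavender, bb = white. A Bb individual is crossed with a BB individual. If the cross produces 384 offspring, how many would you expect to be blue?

Punnett square for Bb × BB:
Offspring genotypes: 2 BB, 2 Bb
Phenotype counts: 2 blue, 2 lavender
blue: 2 out of 4 → fraction 1/2
Expected count = 1/2 × 384 = 192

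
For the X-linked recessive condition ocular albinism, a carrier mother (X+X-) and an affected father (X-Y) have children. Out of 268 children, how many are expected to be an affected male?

Cross: X+X- × X-Y
Offspring: 1 X+X-, 1 X+Y, 1 X-X-, 1 X-Y
Probability of an affected male: 1/4
Expected count = 1/4 × 268 = 67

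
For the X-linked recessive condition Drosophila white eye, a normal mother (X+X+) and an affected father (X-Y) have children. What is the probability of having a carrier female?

Cross: X+X+ × X-Y
Offspring: 2 X+X-, 2 X+Y
Probability of a carrier female: 2/4 = 1/2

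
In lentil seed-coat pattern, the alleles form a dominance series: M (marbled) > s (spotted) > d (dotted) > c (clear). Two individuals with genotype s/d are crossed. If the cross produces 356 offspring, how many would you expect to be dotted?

Cross: s/d × s/d
Allele dominance: M > s > d > c
Offspring genotypes: 1 s/s, 2 s/d, 1 d/d
Phenotype counts: 3 spotted, 1 dotted
dotted: 1 out of 4 → fraction 1/4
Expected count = 1/4 × 356 = 89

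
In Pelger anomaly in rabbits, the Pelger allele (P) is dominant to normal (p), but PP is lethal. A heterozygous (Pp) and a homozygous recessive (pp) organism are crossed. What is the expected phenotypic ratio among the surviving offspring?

Cross: Pp × pp
Punnett square offspring (before lethality): 2 Pp, 2 pp
No PP offspring are produced in this cross.
Ratio: 1 Pelger : 1 normal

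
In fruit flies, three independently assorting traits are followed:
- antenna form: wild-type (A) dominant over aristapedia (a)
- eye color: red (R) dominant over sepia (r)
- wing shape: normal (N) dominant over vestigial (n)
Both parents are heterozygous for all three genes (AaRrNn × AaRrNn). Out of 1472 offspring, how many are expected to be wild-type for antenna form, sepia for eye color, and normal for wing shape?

Trihybrid cross: AaRrNn × AaRrNn
Each trait segregates independently with a 3:1 phenotypic ratio, so each gene contributes 3/4 (dominant) or 1/4 (recessive).
Target: wild-type (antenna form), sepia (eye color), normal (wing shape)
Probability = product of independent per-trait probabilities
= 3/4 × 1/4 × 3/4 = 9/64
Expected count = 9/64 × 1472 = 207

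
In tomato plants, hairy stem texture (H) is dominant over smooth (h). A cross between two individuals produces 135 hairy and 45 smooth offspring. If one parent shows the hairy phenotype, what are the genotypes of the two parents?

Observed offspring: 135 hairy, 45 smooth
The observed ratio simplifies to 3:1. Smooth (hh) offspring appear, so each parent must contribute one h allele. The parent stated to show hairy carries H, so it is Hh. The other parent is then either Hh or hh: Hh × hh would give a 1:1 split, whereas Hh × Hh gives 3:1 — matching the data. So both parents are heterozygous (Hh × Hh).
Parent genotypes: Hh × Hh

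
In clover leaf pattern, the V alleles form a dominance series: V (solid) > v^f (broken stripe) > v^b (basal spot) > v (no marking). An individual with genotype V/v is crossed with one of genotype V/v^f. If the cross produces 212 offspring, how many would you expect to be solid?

Cross: V/v × V/v^f
Allele dominance: V > v^f > v^b > v
Offspring genotypes: 1 V/V, 1 V/v^f, 1 V/v, 1 v^f/v
Phenotype counts: 3 solid, 1 broken stripe
solid: 3 out of 4 → fraction 3/4
Expected count = 3/4 × 212 = 159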